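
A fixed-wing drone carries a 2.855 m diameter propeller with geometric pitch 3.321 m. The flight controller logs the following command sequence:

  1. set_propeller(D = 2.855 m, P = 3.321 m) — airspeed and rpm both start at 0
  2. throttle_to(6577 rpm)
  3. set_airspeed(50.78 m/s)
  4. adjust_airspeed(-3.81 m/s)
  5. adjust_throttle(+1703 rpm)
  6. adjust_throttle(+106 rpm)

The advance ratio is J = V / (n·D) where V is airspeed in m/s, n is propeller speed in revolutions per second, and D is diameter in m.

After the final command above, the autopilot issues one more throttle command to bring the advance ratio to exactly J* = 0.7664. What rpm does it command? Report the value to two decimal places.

rpm = 1287.98

set_propeller: D = 2.855 m, P = 3.321 m (p = P/D = 1.163222); state ← (V=0, rpm=0)
throttle_to(6577): rpm ← 6577
set_airspeed(50.78): V ← 50.78 m/s
adjust_airspeed(-3.81): V ← 50.78 -3.81 = 46.97 m/s
adjust_throttle(+1703): rpm ← 6577 +1703 = 8280
adjust_throttle(+106): rpm ← 8280 +106 = 8386
final state: V = 46.97 m/s, rpm = 8386 → n = rpm/60 = 139.766667 rev/s
target J* = 0.7664; solve J* = V/(n·D) for n: n = V/(J*·D) = 46.97/(0.7664 × 2.855) = 21.466387 rev/s
rpm = 60·n = 1287.983211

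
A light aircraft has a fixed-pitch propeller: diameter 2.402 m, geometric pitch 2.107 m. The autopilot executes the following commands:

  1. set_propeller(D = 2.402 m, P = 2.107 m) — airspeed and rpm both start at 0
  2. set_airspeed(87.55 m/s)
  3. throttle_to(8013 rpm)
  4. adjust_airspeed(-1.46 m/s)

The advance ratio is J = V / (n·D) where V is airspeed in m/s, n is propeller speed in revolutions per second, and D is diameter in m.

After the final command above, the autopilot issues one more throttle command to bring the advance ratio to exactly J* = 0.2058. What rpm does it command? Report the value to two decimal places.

set_propeller: D = 2.402 m, P = 2.107 m (p = P/D = 0.877186); state ← (V=0, rpm=0)
set_airspeed(87.55): V ← 87.55 m/s
throttle_to(8013): rpm ← 8013
adjust_airspeed(-1.46): V ← 87.55 -1.46 = 86.09 m/s
final state: V = 86.09 m/s, rpm = 8013 → n = rpm/60 = 133.550000 rev/s
target J* = 0.2058; solve J* = V/(n·D) for n: n = V/(J*·D) = 86.09/(0.2058 × 2.402) = 174.154353 rev/s
rpm = 60·n = 10449.261184

rpm = 10449.26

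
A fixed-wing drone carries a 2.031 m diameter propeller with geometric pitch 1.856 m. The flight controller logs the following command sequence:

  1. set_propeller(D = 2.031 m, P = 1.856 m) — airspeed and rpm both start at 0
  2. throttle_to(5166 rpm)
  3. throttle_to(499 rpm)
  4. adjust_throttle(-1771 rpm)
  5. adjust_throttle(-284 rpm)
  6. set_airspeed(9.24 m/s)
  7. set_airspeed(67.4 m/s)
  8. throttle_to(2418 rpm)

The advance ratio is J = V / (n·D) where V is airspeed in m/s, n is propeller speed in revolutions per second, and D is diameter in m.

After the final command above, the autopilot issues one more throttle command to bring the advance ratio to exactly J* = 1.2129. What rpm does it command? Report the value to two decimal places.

set_propeller: D = 2.031 m, P = 1.856 m (p = P/D = 0.913836); state ← (V=0, rpm=0)
throttle_to(5166): rpm ← 5166
throttle_to(499): rpm ← 499
adjust_throttle(-1771): rpm ← 499 -1771 = -1272
adjust_throttle(-284): rpm ← -1272 -284 = -1556
set_airspeed(9.24): V ← 9.24 m/s
set_airspeed(67.4): V ← 67.4 m/s
throttle_to(2418): rpm ← 2418
final state: V = 67.4 m/s, rpm = 2418 → n = rpm/60 = 40.300000 rev/s
target J* = 1.2129; solve J* = V/(n·D) for n: n = V/(J*·D) = 67.4/(1.2129 × 2.031) = 27.360560 rev/s
rpm = 60·n = 1641.633581

rpm = 1641.63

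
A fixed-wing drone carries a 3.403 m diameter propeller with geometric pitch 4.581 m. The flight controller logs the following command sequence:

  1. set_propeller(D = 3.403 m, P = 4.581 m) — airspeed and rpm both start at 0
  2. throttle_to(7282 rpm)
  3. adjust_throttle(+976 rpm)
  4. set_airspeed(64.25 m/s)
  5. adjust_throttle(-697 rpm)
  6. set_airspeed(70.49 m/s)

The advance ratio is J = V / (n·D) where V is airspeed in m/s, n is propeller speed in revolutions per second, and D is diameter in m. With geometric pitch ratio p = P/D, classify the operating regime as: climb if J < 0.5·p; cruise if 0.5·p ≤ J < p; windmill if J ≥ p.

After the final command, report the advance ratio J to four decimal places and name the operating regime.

set_propeller: D = 3.403 m, P = 4.581 m (p = P/D = 1.346165); state ← (V=0, rpm=0)
throttle_to(7282): rpm ← 7282
adjust_throttle(+976): rpm ← 7282 +976 = 8258
set_airspeed(64.25): V ← 64.25 m/s
adjust_throttle(-697): rpm ← 8258 -697 = 7561
set_airspeed(70.49): V ← 70.49 m/s
final state: V = 70.49 m/s, rpm = 7561 → n = rpm/60 = 126.016667 rev/s
J = V / (n·D) = 70.49 / (126.016667 × 3.403) = 0.164376
regime bands: climb J<0.6731 | cruise [0.6731, 1.3462) | windmill J≥1.3462
J = 0.1644 → climb

J = 0.1644, regime = climb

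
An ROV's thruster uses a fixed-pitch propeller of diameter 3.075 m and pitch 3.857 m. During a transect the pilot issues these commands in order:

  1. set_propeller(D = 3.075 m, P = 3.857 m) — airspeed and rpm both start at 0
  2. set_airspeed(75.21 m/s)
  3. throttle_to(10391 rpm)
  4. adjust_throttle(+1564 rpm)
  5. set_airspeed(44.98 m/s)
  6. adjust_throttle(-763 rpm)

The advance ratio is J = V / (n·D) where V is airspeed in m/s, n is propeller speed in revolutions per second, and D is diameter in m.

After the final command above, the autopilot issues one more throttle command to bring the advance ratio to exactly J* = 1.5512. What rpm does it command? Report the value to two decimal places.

set_propeller: D = 3.075 m, P = 3.857 m (p = P/D = 1.254309); state ← (V=0, rpm=0)
set_airspeed(75.21): V ← 75.21 m/s
throttle_to(10391): rpm ← 10391
adjust_throttle(+1564): rpm ← 10391 +1564 = 11955
set_airspeed(44.98): V ← 44.98 m/s
adjust_throttle(-763): rpm ← 11955 -763 = 11192
final state: V = 44.98 m/s, rpm = 11192 → n = rpm/60 = 186.533333 rev/s
target J* = 1.5512; solve J* = V/(n·D) for n: n = V/(J*·D) = 44.98/(1.5512 × 3.075) = 9.429888 rev/s
rpm = 60·n = 565.793280

rpm = 565.79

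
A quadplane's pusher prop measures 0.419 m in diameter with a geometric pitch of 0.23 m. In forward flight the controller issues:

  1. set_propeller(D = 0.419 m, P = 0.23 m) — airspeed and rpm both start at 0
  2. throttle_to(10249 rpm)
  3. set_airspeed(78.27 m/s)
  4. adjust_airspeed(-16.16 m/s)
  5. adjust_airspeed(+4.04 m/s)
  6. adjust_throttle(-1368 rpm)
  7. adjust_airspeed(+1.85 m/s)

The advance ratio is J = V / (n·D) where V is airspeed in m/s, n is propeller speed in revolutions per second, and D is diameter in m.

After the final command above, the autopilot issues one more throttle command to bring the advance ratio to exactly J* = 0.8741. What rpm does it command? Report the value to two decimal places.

set_propeller: D = 0.419 m, P = 0.23 m (p = P/D = 0.548926); state ← (V=0, rpm=0)
throttle_to(10249): rpm ← 10249
set_airspeed(78.27): V ← 78.27 m/s
adjust_airspeed(-16.16): V ← 78.27 -16.16 = 62.11 m/s
adjust_airspeed(+4.04): V ← 62.11 +4.04 = 66.15 m/s
adjust_throttle(-1368): rpm ← 10249 -1368 = 8881
adjust_airspeed(+1.85): V ← 66.15 +1.85 = 68 m/s
final state: V = 68 m/s, rpm = 8881 → n = rpm/60 = 148.016667 rev/s
target J* = 0.8741; solve J* = V/(n·D) for n: n = V/(J*·D) = 68/(0.8741 × 0.419) = 185.666594 rev/s
rpm = 60·n = 11139.995615

rpm = 11140.00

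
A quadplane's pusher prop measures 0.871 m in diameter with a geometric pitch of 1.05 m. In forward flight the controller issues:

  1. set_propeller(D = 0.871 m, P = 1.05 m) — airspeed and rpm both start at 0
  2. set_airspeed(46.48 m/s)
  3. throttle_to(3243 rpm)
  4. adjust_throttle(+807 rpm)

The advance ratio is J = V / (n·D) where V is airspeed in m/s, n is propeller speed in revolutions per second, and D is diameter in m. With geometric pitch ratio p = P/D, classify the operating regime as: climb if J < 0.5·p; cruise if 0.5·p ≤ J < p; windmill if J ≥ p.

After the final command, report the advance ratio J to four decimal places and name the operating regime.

set_propeller: D = 0.871 m, P = 1.05 m (p = P/D = 1.205511); state ← (V=0, rpm=0)
set_airspeed(46.48): V ← 46.48 m/s
throttle_to(3243): rpm ← 3243
adjust_throttle(+807): rpm ← 3243 +807 = 4050
final state: V = 46.48 m/s, rpm = 4050 → n = rpm/60 = 67.500000 rev/s
J = V / (n·D) = 46.48 / (67.500000 × 0.871) = 0.790577
regime bands: climb J<0.6028 | cruise [0.6028, 1.2055) | windmill J≥1.2055
J = 0.7906 → cruise

J = 0.7906, regime = cruise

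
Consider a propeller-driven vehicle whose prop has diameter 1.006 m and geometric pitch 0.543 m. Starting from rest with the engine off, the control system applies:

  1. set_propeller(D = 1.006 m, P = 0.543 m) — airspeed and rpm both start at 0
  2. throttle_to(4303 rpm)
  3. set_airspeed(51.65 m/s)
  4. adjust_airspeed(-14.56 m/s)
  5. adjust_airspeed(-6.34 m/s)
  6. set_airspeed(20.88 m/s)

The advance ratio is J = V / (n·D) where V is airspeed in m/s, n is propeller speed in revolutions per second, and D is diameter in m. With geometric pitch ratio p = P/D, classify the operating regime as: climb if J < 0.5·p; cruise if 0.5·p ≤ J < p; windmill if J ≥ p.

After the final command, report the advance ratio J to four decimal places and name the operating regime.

J = 0.2894, regime = cruise

set_propeller: D = 1.006 m, P = 0.543 m (p = P/D = 0.539761); state ← (V=0, rpm=0)
throttle_to(4303): rpm ← 4303
set_airspeed(51.65): V ← 51.65 m/s
adjust_airspeed(-14.56): V ← 51.65 -14.56 = 37.09 m/s
adjust_airspeed(-6.34): V ← 37.09 -6.34 = 30.75 m/s
set_airspeed(20.88): V ← 20.88 m/s
final state: V = 20.88 m/s, rpm = 4303 → n = rpm/60 = 71.716667 rev/s
J = V / (n·D) = 20.88 / (71.716667 × 1.006) = 0.289409
regime bands: climb J<0.2699 | cruise [0.2699, 0.5398) | windmill J≥0.5398
J = 0.2894 → cruise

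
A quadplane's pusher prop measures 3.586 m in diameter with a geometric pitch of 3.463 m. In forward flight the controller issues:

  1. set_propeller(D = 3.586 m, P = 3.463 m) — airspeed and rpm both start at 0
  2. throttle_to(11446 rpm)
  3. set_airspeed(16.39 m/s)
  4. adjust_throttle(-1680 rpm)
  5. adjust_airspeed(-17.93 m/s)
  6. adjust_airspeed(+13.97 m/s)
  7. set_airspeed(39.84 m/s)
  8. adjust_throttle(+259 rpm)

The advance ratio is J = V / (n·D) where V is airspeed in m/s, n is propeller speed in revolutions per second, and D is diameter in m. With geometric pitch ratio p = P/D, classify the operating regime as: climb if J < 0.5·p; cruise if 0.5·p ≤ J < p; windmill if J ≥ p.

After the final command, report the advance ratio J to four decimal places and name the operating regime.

set_propeller: D = 3.586 m, P = 3.463 m (p = P/D = 0.965700); state ← (V=0, rpm=0)
throttle_to(11446): rpm ← 11446
set_airspeed(16.39): V ← 16.39 m/s
adjust_throttle(-1680): rpm ← 11446 -1680 = 9766
adjust_airspeed(-17.93): V ← 16.39 -17.93 = -1.54 m/s
adjust_airspeed(+13.97): V ← -1.54 +13.97 = 12.43 m/s
set_airspeed(39.84): V ← 39.84 m/s
adjust_throttle(+259): rpm ← 9766 +259 = 10025
final state: V = 39.84 m/s, rpm = 10025 → n = rpm/60 = 167.083333 rev/s
J = V / (n·D) = 39.84 / (167.083333 × 3.586) = 0.066493
regime bands: climb J<0.4828 | cruise [0.4828, 0.9657) | windmill J≥0.9657
J = 0.0665 → climb

J = 0.0665, regime = climb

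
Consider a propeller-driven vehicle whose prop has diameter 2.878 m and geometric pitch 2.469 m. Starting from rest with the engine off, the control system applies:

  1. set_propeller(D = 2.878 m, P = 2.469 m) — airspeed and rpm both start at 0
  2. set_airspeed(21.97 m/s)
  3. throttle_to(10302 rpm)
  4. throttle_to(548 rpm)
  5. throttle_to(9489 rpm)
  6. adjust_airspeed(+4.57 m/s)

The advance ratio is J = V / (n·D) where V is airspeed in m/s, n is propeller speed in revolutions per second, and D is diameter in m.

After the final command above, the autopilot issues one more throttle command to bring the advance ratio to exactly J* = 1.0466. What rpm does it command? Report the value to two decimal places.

set_propeller: D = 2.878 m, P = 2.469 m (p = P/D = 0.857887); state ← (V=0, rpm=0)
set_airspeed(21.97): V ← 21.97 m/s
throttle_to(10302): rpm ← 10302
throttle_to(548): rpm ← 548
throttle_to(9489): rpm ← 9489
adjust_airspeed(+4.57): V ← 21.97 +4.57 = 26.54 m/s
final state: V = 26.54 m/s, rpm = 9489 → n = rpm/60 = 158.150000 rev/s
target J* = 1.0466; solve J* = V/(n·D) for n: n = V/(J*·D) = 26.54/(1.0466 × 2.878) = 8.811085 rev/s
rpm = 60·n = 528.665109

rpm = 528.67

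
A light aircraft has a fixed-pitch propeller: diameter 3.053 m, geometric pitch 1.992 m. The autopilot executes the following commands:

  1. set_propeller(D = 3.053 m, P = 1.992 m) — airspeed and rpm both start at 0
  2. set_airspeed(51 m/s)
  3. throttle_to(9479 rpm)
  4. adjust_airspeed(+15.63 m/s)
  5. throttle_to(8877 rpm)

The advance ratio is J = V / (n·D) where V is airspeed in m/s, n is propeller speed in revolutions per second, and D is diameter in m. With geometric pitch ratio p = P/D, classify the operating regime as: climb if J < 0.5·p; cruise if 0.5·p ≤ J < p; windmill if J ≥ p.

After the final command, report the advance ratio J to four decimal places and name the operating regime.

J = 0.1475, regime = climb

set_propeller: D = 3.053 m, P = 1.992 m (p = P/D = 0.652473); state ← (V=0, rpm=0)
set_airspeed(51): V ← 51 m/s
throttle_to(9479): rpm ← 9479
adjust_airspeed(+15.63): V ← 51 +15.63 = 66.63 m/s
throttle_to(8877): rpm ← 8877
final state: V = 66.63 m/s, rpm = 8877 → n = rpm/60 = 147.950000 rev/s
J = V / (n·D) = 66.63 / (147.950000 × 3.053) = 0.147512
regime bands: climb J<0.3262 | cruise [0.3262, 0.6525) | windmill J≥0.6525
J = 0.1475 → climb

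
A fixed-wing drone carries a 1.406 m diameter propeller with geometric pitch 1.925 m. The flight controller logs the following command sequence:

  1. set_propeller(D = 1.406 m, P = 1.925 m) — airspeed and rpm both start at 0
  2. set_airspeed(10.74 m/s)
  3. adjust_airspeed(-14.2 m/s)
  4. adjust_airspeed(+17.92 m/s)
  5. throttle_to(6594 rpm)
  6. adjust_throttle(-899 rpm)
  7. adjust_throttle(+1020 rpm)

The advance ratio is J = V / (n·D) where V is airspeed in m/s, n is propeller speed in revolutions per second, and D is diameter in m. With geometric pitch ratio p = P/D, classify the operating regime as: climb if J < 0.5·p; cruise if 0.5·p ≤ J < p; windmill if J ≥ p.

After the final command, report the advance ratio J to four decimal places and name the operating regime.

J = 0.0919, regime = climb

set_propeller: D = 1.406 m, P = 1.925 m (p = P/D = 1.369132); state ← (V=0, rpm=0)
set_airspeed(10.74): V ← 10.74 m/s
adjust_airspeed(-14.2): V ← 10.74 -14.2 = -3.46 m/s
adjust_airspeed(+17.92): V ← -3.46 +17.92 = 14.46 m/s
throttle_to(6594): rpm ← 6594
adjust_throttle(-899): rpm ← 6594 -899 = 5695
adjust_throttle(+1020): rpm ← 5695 +1020 = 6715
final state: V = 14.46 m/s, rpm = 6715 → n = rpm/60 = 111.916667 rev/s
J = V / (n·D) = 14.46 / (111.916667 × 1.406) = 0.091894
regime bands: climb J<0.6846 | cruise [0.6846, 1.3691) | windmill J≥1.3691
J = 0.0919 → climb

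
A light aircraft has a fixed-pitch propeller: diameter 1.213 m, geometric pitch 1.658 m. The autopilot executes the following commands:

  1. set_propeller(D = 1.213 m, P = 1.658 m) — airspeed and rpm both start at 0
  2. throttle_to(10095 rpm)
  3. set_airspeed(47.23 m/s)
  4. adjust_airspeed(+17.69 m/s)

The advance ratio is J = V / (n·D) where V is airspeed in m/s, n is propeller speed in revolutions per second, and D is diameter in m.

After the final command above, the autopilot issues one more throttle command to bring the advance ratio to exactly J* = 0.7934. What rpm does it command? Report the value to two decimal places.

rpm = 4047.41

set_propeller: D = 1.213 m, P = 1.658 m (p = P/D = 1.366859); state ← (V=0, rpm=0)
throttle_to(10095): rpm ← 10095
set_airspeed(47.23): V ← 47.23 m/s
adjust_airspeed(+17.69): V ← 47.23 +17.69 = 64.92 m/s
final state: V = 64.92 m/s, rpm = 10095 → n = rpm/60 = 168.250000 rev/s
target J* = 0.7934; solve J* = V/(n·D) for n: n = V/(J*·D) = 64.92/(0.7934 × 1.213) = 67.456766 rev/s
rpm = 60·n = 4047.405938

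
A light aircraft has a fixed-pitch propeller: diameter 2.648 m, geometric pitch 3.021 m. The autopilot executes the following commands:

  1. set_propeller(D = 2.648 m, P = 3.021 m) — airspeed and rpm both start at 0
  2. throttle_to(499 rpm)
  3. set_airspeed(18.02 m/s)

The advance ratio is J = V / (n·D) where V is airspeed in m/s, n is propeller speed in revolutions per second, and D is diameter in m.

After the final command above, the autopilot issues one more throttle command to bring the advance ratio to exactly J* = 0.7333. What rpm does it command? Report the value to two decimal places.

rpm = 556.81

set_propeller: D = 2.648 m, P = 3.021 m (p = P/D = 1.140861); state ← (V=0, rpm=0)
throttle_to(499): rpm ← 499
set_airspeed(18.02): V ← 18.02 m/s
final state: V = 18.02 m/s, rpm = 499 → n = rpm/60 = 8.316667 rev/s
target J* = 0.7333; solve J* = V/(n·D) for n: n = V/(J*·D) = 18.02/(0.7333 × 2.648) = 9.280153 rev/s
rpm = 60·n = 556.809160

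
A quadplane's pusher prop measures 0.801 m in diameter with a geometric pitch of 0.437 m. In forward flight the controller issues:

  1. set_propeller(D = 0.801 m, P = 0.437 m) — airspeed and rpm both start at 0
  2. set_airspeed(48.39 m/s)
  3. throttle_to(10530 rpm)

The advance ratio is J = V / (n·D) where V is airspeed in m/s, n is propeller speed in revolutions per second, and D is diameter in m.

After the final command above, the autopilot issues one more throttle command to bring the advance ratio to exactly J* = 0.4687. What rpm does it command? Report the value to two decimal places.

set_propeller: D = 0.801 m, P = 0.437 m (p = P/D = 0.545568); state ← (V=0, rpm=0)
set_airspeed(48.39): V ← 48.39 m/s
throttle_to(10530): rpm ← 10530
final state: V = 48.39 m/s, rpm = 10530 → n = rpm/60 = 175.500000 rev/s
target J* = 0.4687; solve J* = V/(n·D) for n: n = V/(J*·D) = 48.39/(0.4687 × 0.801) = 128.892650 rev/s
rpm = 60·n = 7733.558995

rpm = 7733.56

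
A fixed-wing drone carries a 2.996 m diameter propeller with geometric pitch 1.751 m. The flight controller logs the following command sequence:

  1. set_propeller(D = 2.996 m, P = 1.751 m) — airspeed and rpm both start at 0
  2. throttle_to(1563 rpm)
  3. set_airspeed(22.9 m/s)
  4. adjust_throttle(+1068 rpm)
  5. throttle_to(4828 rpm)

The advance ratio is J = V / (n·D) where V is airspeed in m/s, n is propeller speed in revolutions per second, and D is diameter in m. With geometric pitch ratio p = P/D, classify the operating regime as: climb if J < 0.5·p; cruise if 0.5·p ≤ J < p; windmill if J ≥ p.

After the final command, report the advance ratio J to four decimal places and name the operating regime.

J = 0.0950, regime = climb

set_propeller: D = 2.996 m, P = 1.751 m (p = P/D = 0.584446); state ← (V=0, rpm=0)
throttle_to(1563): rpm ← 1563
set_airspeed(22.9): V ← 22.9 m/s
adjust_throttle(+1068): rpm ← 1563 +1068 = 2631
throttle_to(4828): rpm ← 4828
final state: V = 22.9 m/s, rpm = 4828 → n = rpm/60 = 80.466667 rev/s
J = V / (n·D) = 22.9 / (80.466667 × 2.996) = 0.094990
regime bands: climb J<0.2922 | cruise [0.2922, 0.5844) | windmill J≥0.5844
J = 0.0950 → climb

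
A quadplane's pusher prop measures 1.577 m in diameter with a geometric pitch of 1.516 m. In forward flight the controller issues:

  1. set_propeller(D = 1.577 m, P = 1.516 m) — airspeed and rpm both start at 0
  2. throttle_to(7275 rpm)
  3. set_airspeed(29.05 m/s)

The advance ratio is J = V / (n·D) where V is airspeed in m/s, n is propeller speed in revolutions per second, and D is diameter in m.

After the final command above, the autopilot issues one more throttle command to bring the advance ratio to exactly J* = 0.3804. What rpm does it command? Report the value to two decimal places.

set_propeller: D = 1.577 m, P = 1.516 m (p = P/D = 0.961319); state ← (V=0, rpm=0)
throttle_to(7275): rpm ← 7275
set_airspeed(29.05): V ← 29.05 m/s
final state: V = 29.05 m/s, rpm = 7275 → n = rpm/60 = 121.250000 rev/s
target J* = 0.3804; solve J* = V/(n·D) for n: n = V/(J*·D) = 29.05/(0.3804 × 1.577) = 48.425480 rev/s
rpm = 60·n = 2905.528806

rpm = 2905.53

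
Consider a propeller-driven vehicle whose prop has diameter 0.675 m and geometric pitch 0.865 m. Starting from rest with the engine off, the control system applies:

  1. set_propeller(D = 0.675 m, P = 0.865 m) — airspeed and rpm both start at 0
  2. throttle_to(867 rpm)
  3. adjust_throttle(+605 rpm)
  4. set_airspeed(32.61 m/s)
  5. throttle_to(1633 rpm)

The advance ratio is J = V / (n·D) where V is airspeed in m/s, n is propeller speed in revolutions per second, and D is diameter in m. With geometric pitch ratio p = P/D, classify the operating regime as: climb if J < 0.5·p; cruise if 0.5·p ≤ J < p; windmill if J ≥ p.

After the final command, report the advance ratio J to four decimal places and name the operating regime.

set_propeller: D = 0.675 m, P = 0.865 m (p = P/D = 1.281481); state ← (V=0, rpm=0)
throttle_to(867): rpm ← 867
adjust_throttle(+605): rpm ← 867 +605 = 1472
set_airspeed(32.61): V ← 32.61 m/s
throttle_to(1633): rpm ← 1633
final state: V = 32.61 m/s, rpm = 1633 → n = rpm/60 = 27.216667 rev/s
J = V / (n·D) = 32.61 / (27.216667 × 0.675) = 1.775056
regime bands: climb J<0.6407 | cruise [0.6407, 1.2815) | windmill J≥1.2815
J = 1.7751 → windmill

J = 1.7751, regime = windmill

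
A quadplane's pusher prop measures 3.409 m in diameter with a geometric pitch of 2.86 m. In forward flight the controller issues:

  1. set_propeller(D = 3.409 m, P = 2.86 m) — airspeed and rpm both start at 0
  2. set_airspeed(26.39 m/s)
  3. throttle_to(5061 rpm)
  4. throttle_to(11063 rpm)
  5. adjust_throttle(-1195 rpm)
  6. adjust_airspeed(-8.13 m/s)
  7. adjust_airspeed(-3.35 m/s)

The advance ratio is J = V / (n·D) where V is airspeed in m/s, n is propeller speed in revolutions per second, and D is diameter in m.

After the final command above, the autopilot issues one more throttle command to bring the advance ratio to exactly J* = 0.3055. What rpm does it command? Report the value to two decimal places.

rpm = 859.00

set_propeller: D = 3.409 m, P = 2.86 m (p = P/D = 0.838956); state ← (V=0, rpm=0)
set_airspeed(26.39): V ← 26.39 m/s
throttle_to(5061): rpm ← 5061
throttle_to(11063): rpm ← 11063
adjust_throttle(-1195): rpm ← 11063 -1195 = 9868
adjust_airspeed(-8.13): V ← 26.39 -8.13 = 18.26 m/s
adjust_airspeed(-3.35): V ← 18.26 -3.35 = 14.91 m/s
final state: V = 14.91 m/s, rpm = 9868 → n = rpm/60 = 164.466667 rev/s
target J* = 0.3055; solve J* = V/(n·D) for n: n = V/(J*·D) = 14.91/(0.3055 × 3.409) = 14.316585 rev/s
rpm = 60·n = 858.995083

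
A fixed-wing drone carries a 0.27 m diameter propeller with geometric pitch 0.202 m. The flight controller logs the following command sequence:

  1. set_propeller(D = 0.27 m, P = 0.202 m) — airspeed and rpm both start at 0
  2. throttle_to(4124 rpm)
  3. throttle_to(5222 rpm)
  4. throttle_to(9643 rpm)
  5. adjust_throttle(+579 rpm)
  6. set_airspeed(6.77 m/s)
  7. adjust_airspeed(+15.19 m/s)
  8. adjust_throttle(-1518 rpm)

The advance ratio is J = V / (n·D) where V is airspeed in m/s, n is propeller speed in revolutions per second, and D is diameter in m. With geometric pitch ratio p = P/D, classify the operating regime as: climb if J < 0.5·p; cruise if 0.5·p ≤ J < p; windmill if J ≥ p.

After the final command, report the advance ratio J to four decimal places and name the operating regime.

J = 0.5607, regime = cruise

set_propeller: D = 0.27 m, P = 0.202 m (p = P/D = 0.748148); state ← (V=0, rpm=0)
throttle_to(4124): rpm ← 4124
throttle_to(5222): rpm ← 5222
throttle_to(9643): rpm ← 9643
adjust_throttle(+579): rpm ← 9643 +579 = 10222
set_airspeed(6.77): V ← 6.77 m/s
adjust_airspeed(+15.19): V ← 6.77 +15.19 = 21.96 m/s
adjust_throttle(-1518): rpm ← 10222 -1518 = 8704
final state: V = 21.96 m/s, rpm = 8704 → n = rpm/60 = 145.066667 rev/s
J = V / (n·D) = 21.96 / (145.066667 × 0.27) = 0.560662
regime bands: climb J<0.3741 | cruise [0.3741, 0.7481) | windmill J≥0.7481
J = 0.5607 → cruise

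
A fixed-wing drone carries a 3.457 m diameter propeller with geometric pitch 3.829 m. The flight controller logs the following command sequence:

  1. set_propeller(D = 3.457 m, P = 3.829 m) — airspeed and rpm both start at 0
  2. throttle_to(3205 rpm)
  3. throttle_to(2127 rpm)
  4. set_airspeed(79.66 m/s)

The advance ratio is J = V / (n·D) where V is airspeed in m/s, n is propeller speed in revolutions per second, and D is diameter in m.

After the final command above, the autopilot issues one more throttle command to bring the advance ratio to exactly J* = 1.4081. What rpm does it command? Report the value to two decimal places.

rpm = 981.88

set_propeller: D = 3.457 m, P = 3.829 m (p = P/D = 1.107608); state ← (V=0, rpm=0)
throttle_to(3205): rpm ← 3205
throttle_to(2127): rpm ← 2127
set_airspeed(79.66): V ← 79.66 m/s
final state: V = 79.66 m/s, rpm = 2127 → n = rpm/60 = 35.450000 rev/s
target J* = 1.4081; solve J* = V/(n·D) for n: n = V/(J*·D) = 79.66/(1.4081 × 3.457) = 16.364676 rev/s
rpm = 60·n = 981.880589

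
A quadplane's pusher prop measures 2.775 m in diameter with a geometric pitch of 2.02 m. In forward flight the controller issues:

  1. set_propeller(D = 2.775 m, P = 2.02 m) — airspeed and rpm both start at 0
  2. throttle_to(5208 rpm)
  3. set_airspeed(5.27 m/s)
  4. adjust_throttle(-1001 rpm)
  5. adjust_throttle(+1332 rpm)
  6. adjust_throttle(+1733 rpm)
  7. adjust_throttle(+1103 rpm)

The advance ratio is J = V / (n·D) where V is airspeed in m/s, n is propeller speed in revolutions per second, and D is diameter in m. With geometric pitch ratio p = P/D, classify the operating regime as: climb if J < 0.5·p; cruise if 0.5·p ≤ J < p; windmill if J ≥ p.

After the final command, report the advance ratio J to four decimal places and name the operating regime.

set_propeller: D = 2.775 m, P = 2.02 m (p = P/D = 0.727928); state ← (V=0, rpm=0)
throttle_to(5208): rpm ← 5208
set_airspeed(5.27): V ← 5.27 m/s
adjust_throttle(-1001): rpm ← 5208 -1001 = 4207
adjust_throttle(+1332): rpm ← 4207 +1332 = 5539
adjust_throttle(+1733): rpm ← 5539 +1733 = 7272
adjust_throttle(+1103): rpm ← 7272 +1103 = 8375
final state: V = 5.27 m/s, rpm = 8375 → n = rpm/60 = 139.583333 rev/s
J = V / (n·D) = 5.27 / (139.583333 × 2.775) = 0.013605
regime bands: climb J<0.3640 | cruise [0.3640, 0.7279) | windmill J≥0.7279
J = 0.0136 → climb

J = 0.0136, regime = climb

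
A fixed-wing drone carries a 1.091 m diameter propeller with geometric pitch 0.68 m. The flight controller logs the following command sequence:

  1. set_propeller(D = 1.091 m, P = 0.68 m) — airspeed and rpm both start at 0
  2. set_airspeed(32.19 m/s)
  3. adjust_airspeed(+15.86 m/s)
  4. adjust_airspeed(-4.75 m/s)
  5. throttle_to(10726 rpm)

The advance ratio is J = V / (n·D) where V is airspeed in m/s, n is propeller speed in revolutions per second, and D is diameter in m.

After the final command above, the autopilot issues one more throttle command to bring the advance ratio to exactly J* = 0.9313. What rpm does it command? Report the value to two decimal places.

set_propeller: D = 1.091 m, P = 0.68 m (p = P/D = 0.623281); state ← (V=0, rpm=0)
set_airspeed(32.19): V ← 32.19 m/s
adjust_airspeed(+15.86): V ← 32.19 +15.86 = 48.05 m/s
adjust_airspeed(-4.75): V ← 48.05 -4.75 = 43.3 m/s
throttle_to(10726): rpm ← 10726
final state: V = 43.3 m/s, rpm = 10726 → n = rpm/60 = 178.766667 rev/s
target J* = 0.9313; solve J* = V/(n·D) for n: n = V/(J*·D) = 43.3/(0.9313 × 1.091) = 42.616084 rev/s
rpm = 60·n = 2556.965058

rpm = 2556.97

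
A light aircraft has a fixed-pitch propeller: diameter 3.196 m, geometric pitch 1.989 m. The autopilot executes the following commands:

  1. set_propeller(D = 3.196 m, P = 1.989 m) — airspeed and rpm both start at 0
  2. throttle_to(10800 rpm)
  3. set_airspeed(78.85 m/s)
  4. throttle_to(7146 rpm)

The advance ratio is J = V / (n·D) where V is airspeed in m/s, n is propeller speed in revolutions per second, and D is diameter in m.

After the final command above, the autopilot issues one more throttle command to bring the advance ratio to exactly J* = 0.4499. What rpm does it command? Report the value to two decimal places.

rpm = 3290.26

set_propeller: D = 3.196 m, P = 1.989 m (p = P/D = 0.622340); state ← (V=0, rpm=0)
throttle_to(10800): rpm ← 10800
set_airspeed(78.85): V ← 78.85 m/s
throttle_to(7146): rpm ← 7146
final state: V = 78.85 m/s, rpm = 7146 → n = rpm/60 = 119.100000 rev/s
target J* = 0.4499; solve J* = V/(n·D) for n: n = V/(J*·D) = 78.85/(0.4499 × 3.196) = 54.837662 rev/s
rpm = 60·n = 3290.259746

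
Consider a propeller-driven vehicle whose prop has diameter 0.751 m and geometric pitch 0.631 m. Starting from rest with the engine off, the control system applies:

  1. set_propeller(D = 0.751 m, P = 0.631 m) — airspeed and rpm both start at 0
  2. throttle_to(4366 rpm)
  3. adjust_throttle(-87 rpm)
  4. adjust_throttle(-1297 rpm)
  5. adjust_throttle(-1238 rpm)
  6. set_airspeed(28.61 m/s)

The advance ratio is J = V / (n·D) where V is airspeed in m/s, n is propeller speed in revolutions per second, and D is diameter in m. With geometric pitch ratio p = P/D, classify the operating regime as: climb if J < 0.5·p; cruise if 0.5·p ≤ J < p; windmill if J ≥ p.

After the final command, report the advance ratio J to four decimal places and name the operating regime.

set_propeller: D = 0.751 m, P = 0.631 m (p = P/D = 0.840213); state ← (V=0, rpm=0)
throttle_to(4366): rpm ← 4366
adjust_throttle(-87): rpm ← 4366 -87 = 4279
adjust_throttle(-1297): rpm ← 4279 -1297 = 2982
adjust_throttle(-1238): rpm ← 2982 -1238 = 1744
set_airspeed(28.61): V ← 28.61 m/s
final state: V = 28.61 m/s, rpm = 1744 → n = rpm/60 = 29.066667 rev/s
J = V / (n·D) = 28.61 / (29.066667 × 0.751) = 1.310638
regime bands: climb J<0.4201 | cruise [0.4201, 0.8402) | windmill J≥0.8402
J = 1.3106 → windmill

J = 1.3106, regime = windmill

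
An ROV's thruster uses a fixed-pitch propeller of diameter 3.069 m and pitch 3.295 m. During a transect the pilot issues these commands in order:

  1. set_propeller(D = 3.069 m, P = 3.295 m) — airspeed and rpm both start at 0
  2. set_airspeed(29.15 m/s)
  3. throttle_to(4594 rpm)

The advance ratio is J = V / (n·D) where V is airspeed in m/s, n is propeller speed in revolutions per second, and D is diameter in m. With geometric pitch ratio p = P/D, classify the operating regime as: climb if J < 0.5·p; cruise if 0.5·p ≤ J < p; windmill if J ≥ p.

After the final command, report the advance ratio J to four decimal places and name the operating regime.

J = 0.1241, regime = climb

set_propeller: D = 3.069 m, P = 3.295 m (p = P/D = 1.073640); state ← (V=0, rpm=0)
set_airspeed(29.15): V ← 29.15 m/s
throttle_to(4594): rpm ← 4594
final state: V = 29.15 m/s, rpm = 4594 → n = rpm/60 = 76.566667 rev/s
J = V / (n·D) = 29.15 / (76.566667 × 3.069) = 0.124051
regime bands: climb J<0.5368 | cruise [0.5368, 1.0736) | windmill J≥1.0736
J = 0.1241 → climb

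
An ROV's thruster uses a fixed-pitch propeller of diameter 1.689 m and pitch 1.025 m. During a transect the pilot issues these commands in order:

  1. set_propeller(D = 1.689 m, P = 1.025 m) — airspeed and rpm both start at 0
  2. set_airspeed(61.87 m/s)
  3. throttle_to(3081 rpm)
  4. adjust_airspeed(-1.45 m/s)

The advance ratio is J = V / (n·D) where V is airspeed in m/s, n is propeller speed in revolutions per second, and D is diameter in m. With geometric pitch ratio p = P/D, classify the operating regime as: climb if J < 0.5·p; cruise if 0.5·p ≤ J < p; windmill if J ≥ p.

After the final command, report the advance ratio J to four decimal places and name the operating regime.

J = 0.6966, regime = windmill

set_propeller: D = 1.689 m, P = 1.025 m (p = P/D = 0.606868); state ← (V=0, rpm=0)
set_airspeed(61.87): V ← 61.87 m/s
throttle_to(3081): rpm ← 3081
adjust_airspeed(-1.45): V ← 61.87 -1.45 = 60.42 m/s
final state: V = 60.42 m/s, rpm = 3081 → n = rpm/60 = 51.350000 rev/s
J = V / (n·D) = 60.42 / (51.350000 × 1.689) = 0.696644
regime bands: climb J<0.3034 | cruise [0.3034, 0.6069) | windmill J≥0.6069
J = 0.6966 → windmill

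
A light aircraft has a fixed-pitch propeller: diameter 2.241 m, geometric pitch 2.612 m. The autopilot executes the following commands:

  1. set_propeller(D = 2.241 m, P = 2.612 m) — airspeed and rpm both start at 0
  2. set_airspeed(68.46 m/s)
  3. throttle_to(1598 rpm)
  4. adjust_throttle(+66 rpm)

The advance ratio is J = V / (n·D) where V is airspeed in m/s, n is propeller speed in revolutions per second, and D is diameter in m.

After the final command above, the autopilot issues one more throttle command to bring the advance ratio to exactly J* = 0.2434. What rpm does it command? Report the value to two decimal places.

rpm = 7530.53

set_propeller: D = 2.241 m, P = 2.612 m (p = P/D = 1.165551); state ← (V=0, rpm=0)
set_airspeed(68.46): V ← 68.46 m/s
throttle_to(1598): rpm ← 1598
adjust_throttle(+66): rpm ← 1598 +66 = 1664
final state: V = 68.46 m/s, rpm = 1664 → n = rpm/60 = 27.733333 rev/s
target J* = 0.2434; solve J* = V/(n·D) for n: n = V/(J*·D) = 68.46/(0.2434 × 2.241) = 125.508883 rev/s
rpm = 60·n = 7530.532978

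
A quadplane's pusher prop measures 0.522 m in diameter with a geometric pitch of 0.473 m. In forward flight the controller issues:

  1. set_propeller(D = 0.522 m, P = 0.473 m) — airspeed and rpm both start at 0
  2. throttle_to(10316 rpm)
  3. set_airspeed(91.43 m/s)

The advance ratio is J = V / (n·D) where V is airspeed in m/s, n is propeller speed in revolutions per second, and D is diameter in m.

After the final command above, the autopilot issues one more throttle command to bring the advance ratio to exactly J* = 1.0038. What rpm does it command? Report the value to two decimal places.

set_propeller: D = 0.522 m, P = 0.473 m (p = P/D = 0.906130); state ← (V=0, rpm=0)
throttle_to(10316): rpm ← 10316
set_airspeed(91.43): V ← 91.43 m/s
final state: V = 91.43 m/s, rpm = 10316 → n = rpm/60 = 171.933333 rev/s
target J* = 1.0038; solve J* = V/(n·D) for n: n = V/(J*·D) = 91.43/(1.0038 × 0.522) = 174.490194 rev/s
rpm = 60·n = 10469.411638

rpm = 10469.41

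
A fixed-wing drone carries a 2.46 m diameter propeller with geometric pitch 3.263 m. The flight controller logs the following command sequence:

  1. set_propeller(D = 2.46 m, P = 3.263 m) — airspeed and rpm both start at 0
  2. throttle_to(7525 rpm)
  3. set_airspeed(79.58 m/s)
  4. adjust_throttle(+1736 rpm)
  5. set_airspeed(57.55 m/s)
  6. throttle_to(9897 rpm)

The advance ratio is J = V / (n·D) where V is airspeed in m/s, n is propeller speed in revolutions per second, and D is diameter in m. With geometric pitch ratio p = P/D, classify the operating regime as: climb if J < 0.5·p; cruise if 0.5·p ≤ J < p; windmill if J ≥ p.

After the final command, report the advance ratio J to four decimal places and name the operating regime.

set_propeller: D = 2.46 m, P = 3.263 m (p = P/D = 1.326423); state ← (V=0, rpm=0)
throttle_to(7525): rpm ← 7525
set_airspeed(79.58): V ← 79.58 m/s
adjust_throttle(+1736): rpm ← 7525 +1736 = 9261
set_airspeed(57.55): V ← 57.55 m/s
throttle_to(9897): rpm ← 9897
final state: V = 57.55 m/s, rpm = 9897 → n = rpm/60 = 164.950000 rev/s
J = V / (n·D) = 57.55 / (164.950000 × 2.46) = 0.141827
regime bands: climb J<0.6632 | cruise [0.6632, 1.3264) | windmill J≥1.3264
J = 0.1418 → climb

J = 0.1418, regime = climb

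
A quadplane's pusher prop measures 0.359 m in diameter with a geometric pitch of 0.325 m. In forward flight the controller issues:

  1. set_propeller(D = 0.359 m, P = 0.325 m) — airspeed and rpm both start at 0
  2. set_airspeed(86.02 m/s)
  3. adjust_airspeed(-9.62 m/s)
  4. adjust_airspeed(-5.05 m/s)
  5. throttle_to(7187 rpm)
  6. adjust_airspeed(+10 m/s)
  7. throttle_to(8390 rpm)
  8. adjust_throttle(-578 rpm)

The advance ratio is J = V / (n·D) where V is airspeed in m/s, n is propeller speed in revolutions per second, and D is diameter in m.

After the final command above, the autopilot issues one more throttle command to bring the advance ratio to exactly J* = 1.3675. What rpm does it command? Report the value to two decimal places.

rpm = 9942.30

set_propeller: D = 0.359 m, P = 0.325 m (p = P/D = 0.905292); state ← (V=0, rpm=0)
set_airspeed(86.02): V ← 86.02 m/s
adjust_airspeed(-9.62): V ← 86.02 -9.62 = 76.4 m/s
adjust_airspeed(-5.05): V ← 76.4 -5.05 = 71.35 m/s
throttle_to(7187): rpm ← 7187
adjust_airspeed(+10): V ← 71.35 +10 = 81.35 m/s
throttle_to(8390): rpm ← 8390
adjust_throttle(-578): rpm ← 8390 -578 = 7812
final state: V = 81.35 m/s, rpm = 7812 → n = rpm/60 = 130.200000 rev/s
target J* = 1.3675; solve J* = V/(n·D) for n: n = V/(J*·D) = 81.35/(1.3675 × 0.359) = 165.705061 rev/s
rpm = 60·n = 9942.303677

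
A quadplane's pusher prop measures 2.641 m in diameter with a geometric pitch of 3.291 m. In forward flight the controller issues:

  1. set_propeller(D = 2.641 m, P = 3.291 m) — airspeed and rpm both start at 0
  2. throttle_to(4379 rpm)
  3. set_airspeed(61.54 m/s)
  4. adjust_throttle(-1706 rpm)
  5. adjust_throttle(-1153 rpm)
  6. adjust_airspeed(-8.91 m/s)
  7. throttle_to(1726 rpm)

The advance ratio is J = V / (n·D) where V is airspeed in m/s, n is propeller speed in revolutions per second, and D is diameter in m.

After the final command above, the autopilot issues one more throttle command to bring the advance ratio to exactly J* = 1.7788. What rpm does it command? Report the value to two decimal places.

rpm = 672.19

set_propeller: D = 2.641 m, P = 3.291 m (p = P/D = 1.246119); state ← (V=0, rpm=0)
throttle_to(4379): rpm ← 4379
set_airspeed(61.54): V ← 61.54 m/s
adjust_throttle(-1706): rpm ← 4379 -1706 = 2673
adjust_throttle(-1153): rpm ← 2673 -1153 = 1520
adjust_airspeed(-8.91): V ← 61.54 -8.91 = 52.63 m/s
throttle_to(1726): rpm ← 1726
final state: V = 52.63 m/s, rpm = 1726 → n = rpm/60 = 28.766667 rev/s
target J* = 1.7788; solve J* = V/(n·D) for n: n = V/(J*·D) = 52.63/(1.7788 × 2.641) = 11.203091 rev/s
rpm = 60·n = 672.185436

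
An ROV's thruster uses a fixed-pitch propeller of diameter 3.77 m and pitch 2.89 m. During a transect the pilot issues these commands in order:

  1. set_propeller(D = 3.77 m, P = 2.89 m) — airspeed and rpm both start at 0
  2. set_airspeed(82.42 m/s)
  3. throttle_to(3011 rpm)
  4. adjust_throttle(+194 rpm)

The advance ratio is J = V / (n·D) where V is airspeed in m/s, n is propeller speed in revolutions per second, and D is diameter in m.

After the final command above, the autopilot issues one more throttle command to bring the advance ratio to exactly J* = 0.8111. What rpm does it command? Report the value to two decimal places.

set_propeller: D = 3.77 m, P = 2.89 m (p = P/D = 0.766578); state ← (V=0, rpm=0)
set_airspeed(82.42): V ← 82.42 m/s
throttle_to(3011): rpm ← 3011
adjust_throttle(+194): rpm ← 3011 +194 = 3205
final state: V = 82.42 m/s, rpm = 3205 → n = rpm/60 = 53.416667 rev/s
target J* = 0.8111; solve J* = V/(n·D) for n: n = V/(J*·D) = 82.42/(0.8111 × 3.77) = 26.953605 rev/s
rpm = 60·n = 1617.216296

rpm = 1617.22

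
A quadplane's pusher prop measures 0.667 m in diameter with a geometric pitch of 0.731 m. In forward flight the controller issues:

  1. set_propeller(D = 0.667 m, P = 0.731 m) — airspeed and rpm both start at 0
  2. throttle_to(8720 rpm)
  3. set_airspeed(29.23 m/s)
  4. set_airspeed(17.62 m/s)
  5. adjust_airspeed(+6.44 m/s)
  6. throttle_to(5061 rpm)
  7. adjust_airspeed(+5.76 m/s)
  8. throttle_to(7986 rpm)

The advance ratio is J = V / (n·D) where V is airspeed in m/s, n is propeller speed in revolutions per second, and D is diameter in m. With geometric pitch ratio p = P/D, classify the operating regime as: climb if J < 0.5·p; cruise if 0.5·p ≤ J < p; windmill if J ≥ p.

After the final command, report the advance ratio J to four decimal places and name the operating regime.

set_propeller: D = 0.667 m, P = 0.731 m (p = P/D = 1.095952); state ← (V=0, rpm=0)
throttle_to(8720): rpm ← 8720
set_airspeed(29.23): V ← 29.23 m/s
set_airspeed(17.62): V ← 17.62 m/s
adjust_airspeed(+6.44): V ← 17.62 +6.44 = 24.06 m/s
throttle_to(5061): rpm ← 5061
adjust_airspeed(+5.76): V ← 24.06 +5.76 = 29.82 m/s
throttle_to(7986): rpm ← 7986
final state: V = 29.82 m/s, rpm = 7986 → n = rpm/60 = 133.100000 rev/s
J = V / (n·D) = 29.82 / (133.100000 × 0.667) = 0.335895
regime bands: climb J<0.5480 | cruise [0.5480, 1.0960) | windmill J≥1.0960
J = 0.3359 → climb

J = 0.3359, regime = climb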